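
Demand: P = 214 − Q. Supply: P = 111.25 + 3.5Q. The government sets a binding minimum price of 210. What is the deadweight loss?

Competitive equilibrium: 214 − Q = 111.25 + 3.5Q → Q* = 22.8333, P* = 191.1667.
At the floor P = 210, quantity demanded = (214 − 210)/1 = 4.
Sellers' marginal cost at Q' = 4: 111.25 + 3.5·4 = 125.25.
ΔQ = 22.8333 − 4 = 18.8333; wedge = 210 − 125.25 = 84.75.
Deadweight loss = ½ × 18.8333 × 84.75 = 798.06.

798.06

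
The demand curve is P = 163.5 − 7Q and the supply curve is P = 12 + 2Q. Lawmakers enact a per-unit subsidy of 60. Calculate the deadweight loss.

Competitive equilibrium: 163.5 − 7Q = 12 + 2Q → Q* = 16.8333, P* = 45.6667.
The subsidy lowers effective supply by 60: P = 2Q − 48.
New quantity: 163.5 − 7Q = 2Q − 48 → Q' = 23.5.
Overproduction ΔQ = 23.5 − 16.8333 = 6.6667; wedge = subsidy = 60.
Welfare loss = ½ × 6.6667 × 60 = 200.

200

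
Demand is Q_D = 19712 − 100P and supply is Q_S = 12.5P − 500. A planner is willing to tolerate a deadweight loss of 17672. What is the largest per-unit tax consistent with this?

56.4

In inverse form: demand P = 197.12 − 0.01Q, supply P = 40 + 0.08Q.
Competitive equilibrium: 197.12 − 0.01Q = 40 + 0.08Q → Q* = 1745.7778, P* = 179.6622.
A tax t gives ΔQ = t/0.09 and wedge t, so DWL = t²/0.18.
t²/0.18 = 17672 → t² = 3180.96 → t = 56.4.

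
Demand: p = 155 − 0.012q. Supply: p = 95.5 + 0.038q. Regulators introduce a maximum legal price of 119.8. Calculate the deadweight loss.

Competitive equilibrium: 155 − 0.012q = 95.5 + 0.038q → q* = 1190, p* = 140.72.
At the ceiling p = 119.8, quantity supplied = (119.8 − 95.5)/0.038 = 639.4737.
Willingness to pay at q' = 639.4737: 155 − 0.012·639.4737 = 147.3263.
Δq = 1190 − 639.4737 = 550.5263; wedge = 147.3263 − 119.8 = 27.5263.
DWL = ½ × 550.5263 × 27.5263 = 7576.98.

7576.98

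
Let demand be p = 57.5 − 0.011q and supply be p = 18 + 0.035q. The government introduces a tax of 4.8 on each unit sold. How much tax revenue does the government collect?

3620.87

Competitive equilibrium: 57.5 − 0.011q = 18 + 0.035q → q* = 858.6957, p* = 48.0543.
With the tax, the buyer price exceeds the seller price by 4.8: (57.5 − 0.011q) − (18 + 0.035q) = 4.8 → q' = 754.3478.
Tax revenue = 4.8 × 754.3478 = 3620.87.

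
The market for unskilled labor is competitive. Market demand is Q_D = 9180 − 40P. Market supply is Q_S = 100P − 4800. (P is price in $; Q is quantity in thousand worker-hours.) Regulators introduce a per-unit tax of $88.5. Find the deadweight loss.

In inverse form: demand P = 229.5 − 0.025Q, supply P = 48 + 0.01Q.
Competitive equilibrium: 229.5 − 0.025Q = 48 + 0.01Q → Q* = 5185.71429, P* = 99.85714.
With the tax, the buyer price exceeds the seller price by 88.5: (229.5 − 0.025Q) − (48 + 0.01Q) = 88.5 → Q' = 2657.14286.
ΔQ = 5185.71429 − 2657.14286 = 2528.57143; the wedge equals the tax, 88.5.
Welfare loss = ½ × 2528.57143 × 88.5 = $111889.29 thousand.

$111889.29 thousand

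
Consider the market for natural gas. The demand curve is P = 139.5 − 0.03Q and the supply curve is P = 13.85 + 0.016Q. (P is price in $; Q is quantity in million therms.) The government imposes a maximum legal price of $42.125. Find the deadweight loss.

Competitive equilibrium: 139.5 − 0.03Q = 13.85 + 0.016Q → Q* = 2731.52174, P* = 57.55435.
At the ceiling P = 42.125, quantity supplied = (42.125 − 13.85)/0.016 = 1767.1875.
Willingness to pay at Q' = 1767.1875: 139.5 − 0.03·1767.1875 = 86.48438.
ΔQ = 2731.52174 − 1767.1875 = 964.33424; wedge = 86.48438 − 42.125 = 44.35938.
DWL = ½ × 964.33424 × 44.35938 = $21388.63 million.

$21388.63 million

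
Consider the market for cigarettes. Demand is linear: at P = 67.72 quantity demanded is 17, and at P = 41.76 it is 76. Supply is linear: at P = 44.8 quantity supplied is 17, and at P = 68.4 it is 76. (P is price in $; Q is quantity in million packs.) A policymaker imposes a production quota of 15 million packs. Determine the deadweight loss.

$360.21 million

Demand slope = (41.76 − 67.72)/(76 − 17) = −0.44, so P = 75.2 − 0.44Q.
Supply slope = (68.4 − 44.8)/(76 − 17) = 0.4, so P = 38 + 0.4Q.
Competitive equilibrium: 75.2 − 0.44Q = 38 + 0.4Q → Q* = 44.2857, P* = 55.7143.
At Q = 15: demand price = 75.2 − 0.44·15 = 68.6; supply price = 38 + 0.4·15 = 44.
ΔQ = 44.2857 − 15 = 29.2857; wedge = 68.6 − 44 = 24.6.
Welfare loss = ½ × 29.2857 × 24.6 = $360.21 million.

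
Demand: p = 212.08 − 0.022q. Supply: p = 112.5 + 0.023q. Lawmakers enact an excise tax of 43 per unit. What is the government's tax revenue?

54065.33

Competitive equilibrium: 212.08 − 0.022q = 112.5 + 0.023q → q* = 2212.8889, p* = 163.3964.
With the tax, the buyer price exceeds the seller price by 43: (212.08 − 0.022q) − (112.5 + 0.023q) = 43 → q' = 1257.3333.
Tax revenue = 43 × 1257.3333 = 54065.33.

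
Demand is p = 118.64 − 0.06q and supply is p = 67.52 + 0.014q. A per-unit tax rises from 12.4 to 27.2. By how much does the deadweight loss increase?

3960

Competitive equilibrium: 118.64 − 0.06q = 67.52 + 0.014q → q* = 690.8108, p* = 77.1914.
For a per-unit tax t: Δq = t/0.074, so DWL = ½·t·(t/0.074) = t²/0.148.
At t = 12.4: DWL = 1038.919. At t = 27.2: DWL = 4998.919.
Increase = 4998.919 − 1038.919 = 3960.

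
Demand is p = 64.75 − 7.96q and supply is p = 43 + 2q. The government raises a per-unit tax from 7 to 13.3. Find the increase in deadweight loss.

6.42

Competitive equilibrium: 64.75 − 7.96q = 43 + 2q → q* = 2.1837, p* = 47.3675.
For a per-unit tax t: Δq = t/9.96, so DWL = ½·t·(t/9.96) = t²/19.92.
At t = 7: DWL = 2.46. At t = 13.3: DWL = 8.88.
Increase = 8.88 − 2.46 = 6.42.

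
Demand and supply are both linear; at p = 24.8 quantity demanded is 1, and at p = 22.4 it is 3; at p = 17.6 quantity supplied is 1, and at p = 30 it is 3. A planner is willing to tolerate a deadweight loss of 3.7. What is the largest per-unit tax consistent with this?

7.4

Demand slope = (22.4 − 24.8)/(3 − 1) = −1.2, so p = 26 − 1.2q.
Supply slope = (30 − 17.6)/(3 − 1) = 6.2, so p = 11.4 + 6.2q.
Competitive equilibrium: 26 − 1.2q = 11.4 + 6.2q → q* = 1.973, p* = 23.6324.
A tax t gives Δq = t/7.4 and wedge t, so DWL = t²/14.8.
t²/14.8 = 3.7 → t² = 54.76 → t = 7.4.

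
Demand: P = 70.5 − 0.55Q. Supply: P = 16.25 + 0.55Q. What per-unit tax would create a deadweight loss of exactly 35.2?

8.8

Competitive equilibrium: 70.5 − 0.55Q = 16.25 + 0.55Q → Q* = 49.3182, P* = 43.375.
A tax t gives ΔQ = t/1.1 and wedge t, so DWL = t²/2.2.
t²/2.2 = 35.2 → t² = 77.44 → t = 8.8.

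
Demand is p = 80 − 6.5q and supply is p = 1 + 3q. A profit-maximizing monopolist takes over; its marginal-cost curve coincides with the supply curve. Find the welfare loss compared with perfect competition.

Competitive equilibrium: 80 − 6.5q = 1 + 3q → q* = 8.3158, p* = 25.9474.
Marginal revenue: MR = 80 − 13q. Set MR = MC: 80 − 13q = 1 + 3q → q_m = 4.9375.
Price p_m = 80 − 6.5·4.9375 = 47.9063; MC(q_m) = 1 + 3·4.9375 = 15.8125.
Competitive q* = 8.3158, so Δq = 3.3783; wedge = 47.9063 − 15.8125 = 32.0938.
Welfare loss = ½ × 3.3783 × 32.0938 = 54.21.

54.21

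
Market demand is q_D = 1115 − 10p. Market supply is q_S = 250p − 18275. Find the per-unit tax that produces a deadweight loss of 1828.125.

In inverse form: demand p = 111.5 − 0.1q, supply p = 73.1 + 0.004q.
Competitive equilibrium: 111.5 − 0.1q = 73.1 + 0.004q → q* = 369.2308, p* = 74.5769.
A tax t gives Δq = t/0.104 and wedge t, so DWL = t²/0.208.
t²/0.208 = 1828.125 → t² = 380.25 → t = 19.5.

19.5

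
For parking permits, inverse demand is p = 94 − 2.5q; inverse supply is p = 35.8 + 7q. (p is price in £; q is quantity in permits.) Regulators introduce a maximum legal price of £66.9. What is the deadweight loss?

Competitive equilibrium: 94 − 2.5q = 35.8 + 7q → q* = 6.1263, p* = 78.6842.
At the ceiling p = 66.9, quantity supplied = (66.9 − 35.8)/7 = 4.4429.
Willingness to pay at q' = 4.4429: 94 − 2.5·4.4429 = 82.8928.
Δq = 6.1263 − 4.4429 = 1.6834; wedge = 82.8928 − 66.9 = 15.9928.
DWL = ½ × 1.6834 × 15.9928 = £13.46.

£13.46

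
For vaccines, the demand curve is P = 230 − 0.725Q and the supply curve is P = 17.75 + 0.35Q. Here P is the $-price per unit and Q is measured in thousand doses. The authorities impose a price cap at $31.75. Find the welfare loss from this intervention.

Competitive equilibrium: 230 − 0.725Q = 17.75 + 0.35Q → Q* = 197.4419, P* = 86.8547.
At the ceiling P = 31.75, quantity supplied = (31.75 − 17.75)/0.35 = 40.
Willingness to pay at Q' = 40: 230 − 0.725·40 = 201.
ΔQ = 197.4419 − 40 = 157.4419; wedge = 201 − 31.75 = 169.25.
Welfare loss = ½ × 157.4419 × 169.25 = $13323.52 thousand.

$13323.52 thousand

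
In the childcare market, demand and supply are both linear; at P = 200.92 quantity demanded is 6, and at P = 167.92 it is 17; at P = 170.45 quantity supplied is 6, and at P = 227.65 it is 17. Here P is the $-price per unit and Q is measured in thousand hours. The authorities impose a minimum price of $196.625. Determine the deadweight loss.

Demand slope = (167.92 − 200.92)/(17 − 6) = −3, so P = 218.92 − 3Q.
Supply slope = (227.65 − 170.45)/(17 − 6) = 5.2, so P = 139.25 + 5.2Q.
Competitive equilibrium: 218.92 − 3Q = 139.25 + 5.2Q → Q* = 9.7159, P* = 189.7724.
At the floor P = 196.625, quantity demanded = (218.92 − 196.625)/3 = 7.4317.
Sellers' marginal cost at Q' = 7.4317: 139.25 + 5.2·7.4317 = 177.8948.
ΔQ = 9.7159 − 7.4317 = 2.2842; wedge = 196.625 − 177.8948 = 18.7302.
Welfare loss = ½ × 2.2842 × 18.7302 = $21.39 thousand.

$21.39 thousand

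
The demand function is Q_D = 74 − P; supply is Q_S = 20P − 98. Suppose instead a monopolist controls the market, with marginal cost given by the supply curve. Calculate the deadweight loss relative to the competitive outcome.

In inverse form: demand P = 74 − Q, supply P = 4.9 + 0.05Q.
Competitive equilibrium: 74 − Q = 4.9 + 0.05Q → Q* = 65.8095, P* = 8.1905.
Marginal revenue: MR = 74 − 2Q. Set MR = MC: 74 − 2Q = 4.9 + 0.05Q → Q_m = 33.7073.
Price P_m = 74 − 1·33.7073 = 40.2927; MC(Q_m) = 4.9 + 0.05·33.7073 = 6.5854.
Competitive Q* = 65.8095, so ΔQ = 32.1022; wedge = 40.2927 − 6.5854 = 33.7073.
Deadweight loss = ½ × 32.1022 × 33.7073 = 541.04.

541.04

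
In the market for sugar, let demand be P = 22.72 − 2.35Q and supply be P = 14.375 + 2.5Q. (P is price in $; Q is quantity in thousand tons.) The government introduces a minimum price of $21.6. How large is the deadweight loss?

Competitive equilibrium: 22.72 − 2.35Q = 14.375 + 2.5Q → Q* = 1.7206, P* = 18.6765.
At the floor P = 21.6, quantity demanded = (22.72 − 21.6)/2.35 = 0.4766.
Sellers' marginal cost at Q' = 0.4766: 14.375 + 2.5·0.4766 = 15.5665.
ΔQ = 1.7206 − 0.4766 = 1.244; wedge = 21.6 − 15.5665 = 6.0335.
Welfare loss = ½ × 1.244 × 6.0335 = $3.75 thousand.

$3.75 thousand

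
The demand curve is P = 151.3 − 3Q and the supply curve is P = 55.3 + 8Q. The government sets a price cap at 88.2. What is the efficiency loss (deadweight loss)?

Competitive equilibrium: 151.3 − 3Q = 55.3 + 8Q → Q* = 8.7273, P* = 125.1182.
At the ceiling P = 88.2, quantity supplied = (88.2 − 55.3)/8 = 4.1125.
Willingness to pay at Q' = 4.1125: 151.3 − 3·4.1125 = 138.9625.
ΔQ = 8.7273 − 4.1125 = 4.6148; wedge = 138.9625 − 88.2 = 50.7625.
Deadweight loss = ½ × 4.6148 × 50.7625 = 117.13.

117.13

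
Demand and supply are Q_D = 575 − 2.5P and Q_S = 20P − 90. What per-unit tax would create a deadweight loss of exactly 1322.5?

In inverse form: demand P = 230 − 0.4Q, supply P = 4.5 + 0.05Q.
Competitive equilibrium: 230 − 0.4Q = 4.5 + 0.05Q → Q* = 501.1111, P* = 29.5556.
A tax t gives ΔQ = t/0.45 and wedge t, so DWL = t²/0.9.
t²/0.9 = 1322.5 → t² = 1190.25 → t = 34.5.

34.5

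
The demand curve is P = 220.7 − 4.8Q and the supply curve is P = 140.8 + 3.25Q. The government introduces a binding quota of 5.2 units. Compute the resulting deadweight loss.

89.88

Competitive equilibrium: 220.7 − 4.8Q = 140.8 + 3.25Q → Q* = 9.9255, P* = 173.0578.
At Q = 5.2: demand price = 220.7 − 4.8·5.2 = 195.74; supply price = 140.8 + 3.25·5.2 = 157.7.
ΔQ = 9.9255 − 5.2 = 4.7255; wedge = 195.74 − 157.7 = 38.04.
DWL = ½ × 4.7255 × 38.04 = 89.88.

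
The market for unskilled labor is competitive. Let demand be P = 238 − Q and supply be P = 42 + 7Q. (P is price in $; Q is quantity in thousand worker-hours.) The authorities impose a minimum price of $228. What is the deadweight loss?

Competitive equilibrium: 238 − Q = 42 + 7Q → Q* = 24.5, P* = 213.5.
At the floor P = 228, quantity demanded = (238 − 228)/1 = 10.
Sellers' marginal cost at Q' = 10: 42 + 7·10 = 112.
ΔQ = 24.5 − 10 = 14.5; wedge = 228 − 112 = 116.
Deadweight loss = ½ × 14.5 × 116 = $841 thousand.

$841 thousand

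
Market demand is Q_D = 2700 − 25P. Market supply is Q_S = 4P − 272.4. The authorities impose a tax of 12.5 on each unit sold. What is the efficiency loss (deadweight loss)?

In inverse form: demand P = 108 − 0.04Q, supply P = 68.1 + 0.25Q.
Competitive equilibrium: 108 − 0.04Q = 68.1 + 0.25Q → Q* = 137.5862, P* = 102.4966.
With the tax, the buyer price exceeds the seller price by 12.5: (108 − 0.04Q) − (68.1 + 0.25Q) = 12.5 → Q' = 94.4828.
ΔQ = 137.5862 − 94.4828 = 43.1034; the wedge equals the tax, 12.5.
Deadweight loss = ½ × 43.1034 × 12.5 = 269.40.

269.40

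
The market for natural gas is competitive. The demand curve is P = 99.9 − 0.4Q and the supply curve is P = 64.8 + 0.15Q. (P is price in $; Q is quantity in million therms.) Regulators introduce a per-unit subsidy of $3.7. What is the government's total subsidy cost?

$261.02 million

Competitive equilibrium: 99.9 − 0.4Q = 64.8 + 0.15Q → Q* = 63.8182, P* = 74.3727.
The subsidy lowers effective supply by 3.7: P = 61.1 + 0.15Q.
New quantity: 99.9 − 0.4Q = 61.1 + 0.15Q → Q' = 70.5455.
Total subsidy cost = 3.7 × 70.5455 = $261.02 million.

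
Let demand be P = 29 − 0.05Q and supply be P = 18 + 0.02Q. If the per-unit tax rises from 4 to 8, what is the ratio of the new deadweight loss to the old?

Competitive equilibrium: 29 − 0.05Q = 18 + 0.02Q → Q* = 157.1429, P* = 21.1429.
For a per-unit tax t: ΔQ = t/0.07, so DWL = ½·t·(t/0.07) = t²/0.14.
At t = 4: DWL = 114.286. At t = 8: DWL = 457.143.
Ratio = (8/4)² = 4.

4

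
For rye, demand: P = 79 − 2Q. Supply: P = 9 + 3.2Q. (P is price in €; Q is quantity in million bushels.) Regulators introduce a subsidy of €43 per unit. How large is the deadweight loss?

€177.79 million

Competitive equilibrium: 79 − 2Q = 9 + 3.2Q → Q* = 13.4615, P* = 52.0769.
The subsidy lowers effective supply by 43: P = 3.2Q − 34.
New quantity: 79 − 2Q = 3.2Q − 34 → Q' = 21.7308.
Overproduction ΔQ = 21.7308 − 13.4615 = 8.2693; wedge = subsidy = 43.
The triangle = ½ × 8.2693 × 43 = €177.79 million.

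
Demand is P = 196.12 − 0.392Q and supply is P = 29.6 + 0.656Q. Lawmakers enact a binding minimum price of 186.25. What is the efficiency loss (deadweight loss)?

9368.90

Competitive equilibrium: 196.12 − 0.392Q = 29.6 + 0.656Q → Q* = 158.89313, P* = 133.83389.
At the floor P = 186.25, quantity demanded = (196.12 − 186.25)/0.392 = 25.17857.
Sellers' marginal cost at Q' = 25.17857: 29.6 + 0.656·25.17857 = 46.11714.
ΔQ = 158.89313 − 25.17857 = 133.71456; wedge = 186.25 − 46.11714 = 140.13286.
DWL = ½ × 133.71456 × 140.13286 = 9368.90.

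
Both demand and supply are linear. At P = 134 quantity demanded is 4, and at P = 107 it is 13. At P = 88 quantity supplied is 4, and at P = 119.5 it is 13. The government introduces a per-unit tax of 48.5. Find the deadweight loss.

Demand slope = (107 − 134)/(13 − 4) = −3, so P = 146 − 3Q.
Supply slope = (119.5 − 88)/(13 − 4) = 3.5, so P = 74 + 3.5Q.
Competitive equilibrium: 146 − 3Q = 74 + 3.5Q → Q* = 11.0769, P* = 112.7692.
With the tax, the buyer price exceeds the seller price by 48.5: (146 − 3Q) − (74 + 3.5Q) = 48.5 → Q' = 3.6154.
ΔQ = 11.0769 − 3.6154 = 7.4615; the wedge equals the tax, 48.5.
The triangle = ½ × 7.4615 × 48.5 = 180.94.

180.94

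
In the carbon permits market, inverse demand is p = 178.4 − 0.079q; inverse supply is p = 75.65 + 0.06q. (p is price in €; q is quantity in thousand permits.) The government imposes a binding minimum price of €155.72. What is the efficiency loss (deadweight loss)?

€14206.67 thousand

Competitive equilibrium: 178.4 − 0.079q = 75.65 + 0.06q → q* = 739.2086, p* = 120.0025.
At the floor p = 155.72, quantity demanded = (178.4 − 155.72)/0.079 = 287.0886.
Sellers' marginal cost at q' = 287.0886: 75.65 + 0.06·287.0886 = 92.8753.
Δq = 739.2086 − 287.0886 = 452.12; wedge = 155.72 − 92.8753 = 62.8447.
Welfare loss = ½ × 452.12 × 62.8447 = €14206.67 thousand.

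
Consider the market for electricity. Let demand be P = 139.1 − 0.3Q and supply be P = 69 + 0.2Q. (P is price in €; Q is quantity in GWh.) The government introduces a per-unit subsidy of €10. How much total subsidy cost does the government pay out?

Competitive equilibrium: 139.1 − 0.3Q = 69 + 0.2Q → Q* = 140.2, P* = 97.04.
The subsidy lowers effective supply by 10: P = 59 + 0.2Q.
New quantity: 139.1 − 0.3Q = 59 + 0.2Q → Q' = 160.2.
Total subsidy cost = 10 × 160.2 = €1602.

€1602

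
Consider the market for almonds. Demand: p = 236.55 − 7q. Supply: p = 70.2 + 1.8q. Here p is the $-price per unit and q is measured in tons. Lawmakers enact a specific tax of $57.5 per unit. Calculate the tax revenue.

Competitive equilibrium: 236.55 − 7q = 70.2 + 1.8q → q* = 18.90341, p* = 104.22614.
With the tax, the buyer price exceeds the seller price by 57.5: (236.55 − 7q) − (70.2 + 1.8q) = 57.5 → q' = 12.36932.
Tax revenue = 57.5 × 12.36932 = $711.24.

$711.24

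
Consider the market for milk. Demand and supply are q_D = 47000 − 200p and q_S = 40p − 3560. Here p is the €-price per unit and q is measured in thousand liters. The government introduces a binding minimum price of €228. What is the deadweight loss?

In inverse form: demand p = 235 − 0.005q, supply p = 89 + 0.025q.
Competitive equilibrium: 235 − 0.005q = 89 + 0.025q → q* = 4866.6667, p* = 210.6667.
At the floor p = 228, quantity demanded = (235 − 228)/0.005 = 1400.
Sellers' marginal cost at q' = 1400: 89 + 0.025·1400 = 124.
Δq = 4866.6667 − 1400 = 3466.6667; wedge = 228 − 124 = 104.
Welfare loss = ½ × 3466.6667 × 104 = €180266.67 thousand.

€180266.67 thousand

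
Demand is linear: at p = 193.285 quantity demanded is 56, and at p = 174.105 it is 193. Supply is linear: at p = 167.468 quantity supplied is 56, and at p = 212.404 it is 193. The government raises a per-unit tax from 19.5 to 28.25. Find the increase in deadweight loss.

446.38

Demand slope = (174.105 − 193.285)/(193 − 56) = −0.14, so p = 201.125 − 0.14q.
Supply slope = (212.404 − 167.468)/(193 − 56) = 0.328, so p = 149.1 + 0.328q.
Competitive equilibrium: 201.125 − 0.14q = 149.1 + 0.328q → q* = 111.1645, p* = 185.562.
For a per-unit tax t: Δq = t/0.468, so DWL = ½·t·(t/0.468) = t²/0.936.
At t = 19.5: DWL = 406.25. At t = 28.25: DWL = 852.631.
Increase = 852.631 − 406.25 = 446.38.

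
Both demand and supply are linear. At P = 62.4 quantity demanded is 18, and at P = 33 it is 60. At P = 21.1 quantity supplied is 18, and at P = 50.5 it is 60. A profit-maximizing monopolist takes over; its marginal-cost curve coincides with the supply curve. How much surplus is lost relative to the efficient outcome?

175.49

Demand slope = (33 − 62.4)/(60 − 18) = −0.7, so P = 75 − 0.7Q.
Supply slope = (50.5 − 21.1)/(60 − 18) = 0.7, so P = 8.5 + 0.7Q.
Competitive equilibrium: 75 − 0.7Q = 8.5 + 0.7Q → Q* = 47.5, P* = 41.75.
Marginal revenue: MR = 75 − 1.4Q. Set MR = MC: 75 − 1.4Q = 8.5 + 0.7Q → Q_m = 31.6667.
Price P_m = 75 − 0.7·31.6667 = 52.8333; MC(Q_m) = 8.5 + 0.7·31.6667 = 30.6667.
Competitive Q* = 47.5, so ΔQ = 15.8333; wedge = 52.8333 − 30.6667 = 22.1666.
Welfare loss = ½ × 15.8333 × 22.1666 = 175.49.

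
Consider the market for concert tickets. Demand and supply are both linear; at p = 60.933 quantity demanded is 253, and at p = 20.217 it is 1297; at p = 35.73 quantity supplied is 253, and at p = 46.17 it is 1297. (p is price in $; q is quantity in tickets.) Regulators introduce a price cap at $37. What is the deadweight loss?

Demand slope = (20.217 − 60.933)/(1297 − 253) = −0.039, so p = 70.8 − 0.039q.
Supply slope = (46.17 − 35.73)/(1297 − 253) = 0.01, so p = 33.2 + 0.01q.
Competitive equilibrium: 70.8 − 0.039q = 33.2 + 0.01q → q* = 767.3469, p* = 40.8735.
At the ceiling p = 37, quantity supplied = (37 − 33.2)/0.01 = 380.
Willingness to pay at q' = 380: 70.8 − 0.039·380 = 55.98.
Δq = 767.3469 − 380 = 387.3469; wedge = 55.98 − 37 = 18.98.
Welfare loss = ½ × 387.3469 × 18.98 = $3675.92.

$3675.92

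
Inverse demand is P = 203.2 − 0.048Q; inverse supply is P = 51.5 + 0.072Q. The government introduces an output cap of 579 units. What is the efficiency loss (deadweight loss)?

28167.20

Competitive equilibrium: 203.2 − 0.048Q = 51.5 + 0.072Q → Q* = 1264.1667, P* = 142.52.
At Q = 579: demand price = 203.2 − 0.048·579 = 175.408; supply price = 51.5 + 0.072·579 = 93.188.
ΔQ = 1264.1667 − 579 = 685.1667; wedge = 175.408 − 93.188 = 82.22.
Deadweight loss = ½ × 685.1667 × 82.22 = 28167.20.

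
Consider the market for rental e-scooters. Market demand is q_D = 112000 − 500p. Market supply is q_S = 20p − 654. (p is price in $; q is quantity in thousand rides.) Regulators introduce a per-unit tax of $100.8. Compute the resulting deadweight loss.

$97698.46 thousand

In inverse form: demand p = 224 − 0.002q, supply p = 32.7 + 0.05q.
Competitive equilibrium: 224 − 0.002q = 32.7 + 0.05q → q* = 3678.8462, p* = 216.6423.
With the tax, the buyer price exceeds the seller price by 100.8: (224 − 0.002q) − (32.7 + 0.05q) = 100.8 → q' = 1740.3846.
Δq = 3678.8462 − 1740.3846 = 1938.4616; the wedge equals the tax, 100.8.
Deadweight loss = ½ × 1938.4616 × 100.8 = $97698.46 thousand.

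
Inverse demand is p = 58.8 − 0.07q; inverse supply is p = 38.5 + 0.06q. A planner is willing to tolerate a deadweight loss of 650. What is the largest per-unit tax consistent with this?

Competitive equilibrium: 58.8 − 0.07q = 38.5 + 0.06q → q* = 156.1538, p* = 47.8692.
A tax t gives Δq = t/0.13 and wedge t, so DWL = t²/0.26.
t²/0.26 = 650 → t² = 169 → t = 13.

13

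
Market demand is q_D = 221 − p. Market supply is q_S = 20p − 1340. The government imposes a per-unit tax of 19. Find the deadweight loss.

In inverse form: demand p = 221 − q, supply p = 67 + 0.05q.
Competitive equilibrium: 221 − q = 67 + 0.05q → q* = 146.66667, p* = 74.33333.
With the tax, the buyer price exceeds the seller price by 19: (221 − q) − (67 + 0.05q) = 19 → q' = 128.57143.
Δq = 146.66667 − 128.57143 = 18.09524; the wedge equals the tax, 19.
DWL = ½ × 18.09524 × 19 = 171.90.

171.90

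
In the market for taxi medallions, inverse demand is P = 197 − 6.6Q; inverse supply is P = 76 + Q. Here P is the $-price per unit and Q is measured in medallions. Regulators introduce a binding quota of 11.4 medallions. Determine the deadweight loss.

$77.67

Competitive equilibrium: 197 − 6.6Q = 76 + Q → Q* = 15.9211, P* = 91.9211.
At Q = 11.4: demand price = 197 − 6.6·11.4 = 121.76; supply price = 76 + 1·11.4 = 87.4.
ΔQ = 15.9211 − 11.4 = 4.5211; wedge = 121.76 − 87.4 = 34.36.
Deadweight loss = ½ × 4.5211 × 34.36 = $77.67.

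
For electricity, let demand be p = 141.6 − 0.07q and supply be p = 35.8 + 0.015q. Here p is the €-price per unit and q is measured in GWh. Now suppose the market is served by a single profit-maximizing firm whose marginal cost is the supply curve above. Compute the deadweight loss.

Competitive equilibrium: 141.6 − 0.07q = 35.8 + 0.015q → q* = 1244.70588, p* = 54.47059.
Marginal revenue: MR = 141.6 − 0.14q. Set MR = MC: 141.6 − 0.14q = 35.8 + 0.015q → q_m = 682.58065.
Price p_m = 141.6 − 0.07·682.58065 = 93.81935; MC(q_m) = 35.8 + 0.015·682.58065 = 46.03871.
Competitive q* = 1244.70588, so Δq = 562.12523; wedge = 93.81935 − 46.03871 = 47.78064.
Welfare loss = ½ × 562.12523 × 47.78064 = €13429.35.

€13429.35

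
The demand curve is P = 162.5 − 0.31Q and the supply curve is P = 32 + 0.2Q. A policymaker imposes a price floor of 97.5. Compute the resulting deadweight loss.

Competitive equilibrium: 162.5 − 0.31Q = 32 + 0.2Q → Q* = 255.8824, P* = 83.1765.
At the floor P = 97.5, quantity demanded = (162.5 − 97.5)/0.31 = 209.6774.
Sellers' marginal cost at Q' = 209.6774: 32 + 0.2·209.6774 = 73.9355.
ΔQ = 255.8824 − 209.6774 = 46.205; wedge = 97.5 − 73.9355 = 23.5645.
DWL = ½ × 46.205 × 23.5645 = 544.40.

544.40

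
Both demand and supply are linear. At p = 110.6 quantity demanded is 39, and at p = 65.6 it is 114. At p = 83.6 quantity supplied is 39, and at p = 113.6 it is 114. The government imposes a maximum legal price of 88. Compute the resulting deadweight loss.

128

Demand slope = (65.6 − 110.6)/(114 − 39) = −0.6, so p = 134 − 0.6q.
Supply slope = (113.6 − 83.6)/(114 − 39) = 0.4, so p = 68 + 0.4q.
Competitive equilibrium: 134 − 0.6q = 68 + 0.4q → q* = 66, p* = 94.4.
At the ceiling p = 88, quantity supplied = (88 − 68)/0.4 = 50.
Willingness to pay at q' = 50: 134 − 0.6·50 = 104.
Δq = 66 − 50 = 16; wedge = 104 − 88 = 16.
Deadweight loss = ½ × 16 × 16 = 128.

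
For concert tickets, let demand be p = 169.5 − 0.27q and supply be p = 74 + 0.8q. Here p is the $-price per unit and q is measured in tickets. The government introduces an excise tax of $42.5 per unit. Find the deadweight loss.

$844.04

Competitive equilibrium: 169.5 − 0.27q = 74 + 0.8q → q* = 89.2523, p* = 145.4019.
With the tax, the buyer price exceeds the seller price by 42.5: (169.5 − 0.27q) − (74 + 0.8q) = 42.5 → q' = 49.5327.
Δq = 89.2523 − 49.5327 = 39.7196; the wedge equals the tax, 42.5.
DWL = ½ × 39.7196 × 42.5 = $844.04.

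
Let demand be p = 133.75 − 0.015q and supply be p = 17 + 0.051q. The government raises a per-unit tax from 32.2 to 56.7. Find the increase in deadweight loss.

Competitive equilibrium: 133.75 − 0.015q = 17 + 0.051q → q* = 1768.9394, p* = 107.2159.
For a per-unit tax t: Δq = t/0.066, so DWL = ½·t·(t/0.066) = t²/0.132.
At t = 32.2: DWL = 7854.848. At t = 56.7: DWL = 24355.227.
Increase = 24355.227 − 7854.848 = 16500.38.

16500.38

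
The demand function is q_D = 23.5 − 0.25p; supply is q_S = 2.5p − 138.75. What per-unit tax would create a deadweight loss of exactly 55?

In inverse form: demand p = 94 − 4q, supply p = 55.5 + 0.4q.
Competitive equilibrium: 94 − 4q = 55.5 + 0.4q → q* = 8.75, p* = 59.
A tax t gives Δq = t/4.4 and wedge t, so DWL = t²/8.8.
t²/8.8 = 55 → t² = 484 → t = 22.

22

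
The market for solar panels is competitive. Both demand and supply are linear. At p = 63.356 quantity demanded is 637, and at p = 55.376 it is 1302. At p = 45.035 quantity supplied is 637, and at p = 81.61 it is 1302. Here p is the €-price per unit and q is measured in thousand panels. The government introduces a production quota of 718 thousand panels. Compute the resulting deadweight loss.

€1240.71 thousand

Demand slope = (55.376 − 63.356)/(1302 − 637) = −0.012, so p = 71 − 0.012q.
Supply slope = (81.61 − 45.035)/(1302 − 637) = 0.055, so p = 10 + 0.055q.
Competitive equilibrium: 71 − 0.012q = 10 + 0.055q → q* = 910.4478, p* = 60.0746.
At q = 718: demand price = 71 − 0.012·718 = 62.384; supply price = 10 + 0.055·718 = 49.49.
Δq = 910.4478 − 718 = 192.4478; wedge = 62.384 − 49.49 = 12.894.
The triangle = ½ × 192.4478 × 12.894 = €1240.71 thousand.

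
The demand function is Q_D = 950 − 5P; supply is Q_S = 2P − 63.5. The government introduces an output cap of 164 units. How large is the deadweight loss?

1348.50

In inverse form: demand P = 190 − 0.2Q, supply P = 31.75 + 0.5Q.
Competitive equilibrium: 190 − 0.2Q = 31.75 + 0.5Q → Q* = 226.0714, P* = 144.7857.
At Q = 164: demand price = 190 − 0.2·164 = 157.2; supply price = 31.75 + 0.5·164 = 113.75.
ΔQ = 226.0714 − 164 = 62.0714; wedge = 157.2 − 113.75 = 43.45.
The triangle = ½ × 62.0714 × 43.45 = 1348.50.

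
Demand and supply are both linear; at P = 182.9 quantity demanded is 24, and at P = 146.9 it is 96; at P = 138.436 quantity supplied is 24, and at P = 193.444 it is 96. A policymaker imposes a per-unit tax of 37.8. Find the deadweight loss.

565.21

Demand slope = (146.9 − 182.9)/(96 − 24) = −0.5, so P = 194.9 − 0.5Q.
Supply slope = (193.444 − 138.436)/(96 − 24) = 0.764, so P = 120.1 + 0.764Q.
Competitive equilibrium: 194.9 − 0.5Q = 120.1 + 0.764Q → Q* = 59.17722, P* = 165.31139.
With the tax, the buyer price exceeds the seller price by 37.8: (194.9 − 0.5Q) − (120.1 + 0.764Q) = 37.8 → Q' = 29.27215.
ΔQ = 59.17722 − 29.27215 = 29.90507; the wedge equals the tax, 37.8.
Welfare loss = ½ × 29.90507 × 37.8 = 565.21.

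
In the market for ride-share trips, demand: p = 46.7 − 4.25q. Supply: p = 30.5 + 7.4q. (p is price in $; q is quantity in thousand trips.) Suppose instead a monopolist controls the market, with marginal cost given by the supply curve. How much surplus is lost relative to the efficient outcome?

$0.80 thousand

Competitive equilibrium: 46.7 − 4.25q = 30.5 + 7.4q → q* = 1.3906, p* = 40.7901.
Marginal revenue: MR = 46.7 − 8.5q. Set MR = MC: 46.7 − 8.5q = 30.5 + 7.4q → q_m = 1.0189.
Price p_m = 46.7 − 4.25·1.0189 = 42.3697; MC(q_m) = 30.5 + 7.4·1.0189 = 38.0399.
Competitive q* = 1.3906, so Δq = 0.3717; wedge = 42.3697 − 38.0399 = 4.3298.
Deadweight loss = ½ × 0.3717 × 4.3298 = $0.80 thousand.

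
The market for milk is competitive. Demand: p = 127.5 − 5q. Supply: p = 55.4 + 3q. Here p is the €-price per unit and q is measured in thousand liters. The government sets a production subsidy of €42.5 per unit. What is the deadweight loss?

€112.89 thousand

Competitive equilibrium: 127.5 − 5q = 55.4 + 3q → q* = 9.0125, p* = 82.4375.
The subsidy lowers effective supply by 42.5: p = 12.9 + 3q.
New quantity: 127.5 − 5q = 12.9 + 3q → q' = 14.325.
Overproduction Δq = 14.325 − 9.0125 = 5.3125; wedge = subsidy = 42.5.
DWL = ½ × 5.3125 × 42.5 = €112.89 thousand.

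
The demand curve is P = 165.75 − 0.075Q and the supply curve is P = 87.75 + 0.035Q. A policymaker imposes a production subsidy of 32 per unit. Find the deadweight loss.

Competitive equilibrium: 165.75 − 0.075Q = 87.75 + 0.035Q → Q* = 709.0909, P* = 112.5682.
The subsidy lowers effective supply by 32: P = 55.75 + 0.035Q.
New quantity: 165.75 − 0.075Q = 55.75 + 0.035Q → Q' = 1000.
Overproduction ΔQ = 1000 − 709.0909 = 290.9091; wedge = subsidy = 32.
Welfare loss = ½ × 290.9091 × 32 = 4654.55.

4654.55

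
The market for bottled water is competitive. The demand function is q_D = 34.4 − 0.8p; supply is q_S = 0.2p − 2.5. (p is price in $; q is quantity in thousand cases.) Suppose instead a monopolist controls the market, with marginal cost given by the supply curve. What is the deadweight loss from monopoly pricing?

$2.07 thousand

In inverse form: demand p = 43 − 1.25q, supply p = 12.5 + 5q.
Competitive equilibrium: 43 − 1.25q = 12.5 + 5q → q* = 4.88, p* = 36.9.
Marginal revenue: MR = 43 − 2.5q. Set MR = MC: 43 − 2.5q = 12.5 + 5q → q_m = 4.0667.
Price p_m = 43 − 1.25·4.0667 = 37.9166; MC(q_m) = 12.5 + 5·4.0667 = 32.8335.
Competitive q* = 4.88, so Δq = 0.8133; wedge = 37.9166 − 32.8335 = 5.0831.
DWL = ½ × 0.8133 × 5.0831 = $2.07 thousand.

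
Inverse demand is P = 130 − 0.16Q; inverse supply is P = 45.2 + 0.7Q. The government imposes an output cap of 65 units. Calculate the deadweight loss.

485.59

Competitive equilibrium: 130 − 0.16Q = 45.2 + 0.7Q → Q* = 98.6047, P* = 114.2233.
At Q = 65: demand price = 130 − 0.16·65 = 119.6; supply price = 45.2 + 0.7·65 = 90.7.
ΔQ = 98.6047 − 65 = 33.6047; wedge = 119.6 − 90.7 = 28.9.
The triangle = ½ × 33.6047 × 28.9 = 485.59.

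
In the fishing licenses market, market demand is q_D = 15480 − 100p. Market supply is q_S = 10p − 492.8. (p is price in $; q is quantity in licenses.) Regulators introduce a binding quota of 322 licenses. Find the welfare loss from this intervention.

In inverse form: demand p = 154.8 − 0.01q, supply p = 49.28 + 0.1q.
Competitive equilibrium: 154.8 − 0.01q = 49.28 + 0.1q → q* = 959.2727, p* = 145.2073.
At q = 322: demand price = 154.8 − 0.01·322 = 151.58; supply price = 49.28 + 0.1·322 = 81.48.
Δq = 959.2727 − 322 = 637.2727; wedge = 151.58 − 81.48 = 70.1.
DWL = ½ × 637.2727 × 70.1 = $22336.41.

$22336.41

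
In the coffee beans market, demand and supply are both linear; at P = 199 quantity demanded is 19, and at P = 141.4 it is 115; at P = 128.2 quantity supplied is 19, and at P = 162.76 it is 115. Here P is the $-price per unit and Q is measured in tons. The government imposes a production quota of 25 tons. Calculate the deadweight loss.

$2203.23

Demand slope = (141.4 − 199)/(115 − 19) = −0.6, so P = 210.4 − 0.6Q.
Supply slope = (162.76 − 128.2)/(115 − 19) = 0.36, so P = 121.36 + 0.36Q.
Competitive equilibrium: 210.4 − 0.6Q = 121.36 + 0.36Q → Q* = 92.75, P* = 154.75.
At Q = 25: demand price = 210.4 − 0.6·25 = 195.4; supply price = 121.36 + 0.36·25 = 130.36.
ΔQ = 92.75 − 25 = 67.75; wedge = 195.4 − 130.36 = 65.04.
DWL = ½ × 67.75 × 65.04 = $2203.23.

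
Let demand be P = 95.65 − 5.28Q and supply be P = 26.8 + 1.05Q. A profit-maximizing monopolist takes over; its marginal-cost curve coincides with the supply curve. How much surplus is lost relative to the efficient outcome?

77.44

Competitive equilibrium: 95.65 − 5.28Q = 26.8 + 1.05Q → Q* = 10.8768, P* = 38.2206.
Marginal revenue: MR = 95.65 − 10.56Q. Set MR = MC: 95.65 − 10.56Q = 26.8 + 1.05Q → Q_m = 5.9302.
Price P_m = 95.65 − 5.28·5.9302 = 64.3385; MC(Q_m) = 26.8 + 1.05·5.9302 = 33.0267.
Competitive Q* = 10.8768, so ΔQ = 4.9466; wedge = 64.3385 − 33.0267 = 31.3118.
Welfare loss = ½ × 4.9466 × 31.3118 = 77.44.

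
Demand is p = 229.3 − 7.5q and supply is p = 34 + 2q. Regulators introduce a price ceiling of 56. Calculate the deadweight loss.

Competitive equilibrium: 229.3 − 7.5q = 34 + 2q → q* = 20.5579, p* = 75.1158.
At the ceiling p = 56, quantity supplied = (56 − 34)/2 = 11.
Willingness to pay at q' = 11: 229.3 − 7.5·11 = 146.8.
Δq = 20.5579 − 11 = 9.5579; wedge = 146.8 − 56 = 90.8.
Welfare loss = ½ × 9.5579 × 90.8 = 433.93.

433.93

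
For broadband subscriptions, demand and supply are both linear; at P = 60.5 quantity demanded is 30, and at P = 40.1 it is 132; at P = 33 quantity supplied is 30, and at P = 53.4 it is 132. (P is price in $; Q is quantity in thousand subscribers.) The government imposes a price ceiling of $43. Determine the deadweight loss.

$70.31 thousand

Demand slope = (40.1 − 60.5)/(132 − 30) = −0.2, so P = 66.5 − 0.2Q.
Supply slope = (53.4 − 33)/(132 − 30) = 0.2, so P = 27 + 0.2Q.
Competitive equilibrium: 66.5 − 0.2Q = 27 + 0.2Q → Q* = 98.75, P* = 46.75.
At the ceiling P = 43, quantity supplied = (43 − 27)/0.2 = 80.
Willingness to pay at Q' = 80: 66.5 − 0.2·80 = 50.5.
ΔQ = 98.75 − 80 = 18.75; wedge = 50.5 − 43 = 7.5.
Welfare loss = ½ × 18.75 × 7.5 = $70.31 thousand.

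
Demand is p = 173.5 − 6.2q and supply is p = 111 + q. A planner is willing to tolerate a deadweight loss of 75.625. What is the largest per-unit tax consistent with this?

33

Competitive equilibrium: 173.5 − 6.2q = 111 + q → q* = 8.6806, p* = 119.6806.
A tax t gives Δq = t/7.2 and wedge t, so DWL = t²/14.4.
t²/14.4 = 75.625 → t² = 1089 → t = 33.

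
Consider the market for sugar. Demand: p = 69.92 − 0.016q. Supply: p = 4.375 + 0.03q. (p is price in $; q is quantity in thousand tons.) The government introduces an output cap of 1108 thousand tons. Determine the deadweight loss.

$2309.66 thousand

Competitive equilibrium: 69.92 − 0.016q = 4.375 + 0.03q → q* = 1424.8913, p* = 47.1217.
At q = 1108: demand price = 69.92 − 0.016·1108 = 52.192; supply price = 4.375 + 0.03·1108 = 37.615.
Δq = 1424.8913 − 1108 = 316.8913; wedge = 52.192 − 37.615 = 14.577.
DWL = ½ × 316.8913 × 14.577 = $2309.66 thousand.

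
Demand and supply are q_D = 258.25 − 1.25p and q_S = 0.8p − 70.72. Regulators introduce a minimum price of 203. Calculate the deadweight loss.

In inverse form: demand p = 206.6 − 0.8q, supply p = 88.4 + 1.25q.
Competitive equilibrium: 206.6 − 0.8q = 88.4 + 1.25q → q* = 57.65854, p* = 160.47317.
At the floor p = 203, quantity demanded = (206.6 − 203)/0.8 = 4.5.
Sellers' marginal cost at q' = 4.5: 88.4 + 1.25·4.5 = 94.025.
Δq = 57.65854 − 4.5 = 53.15854; wedge = 203 − 94.025 = 108.975.
DWL = ½ × 53.15854 × 108.975 = 2896.48.

2896.48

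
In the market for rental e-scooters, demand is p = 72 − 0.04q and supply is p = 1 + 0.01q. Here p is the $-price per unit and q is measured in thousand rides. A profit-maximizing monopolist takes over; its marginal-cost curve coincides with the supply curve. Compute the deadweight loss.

Competitive equilibrium: 72 − 0.04q = 1 + 0.01q → q* = 1420, p* = 15.2.
Marginal revenue: MR = 72 − 0.08q. Set MR = MC: 72 − 0.08q = 1 + 0.01q → q_m = 788.88889.
Price p_m = 72 − 0.04·788.88889 = 40.44444; MC(q_m) = 1 + 0.01·788.88889 = 8.88889.
Competitive q* = 1420, so Δq = 631.11111; wedge = 40.44444 − 8.88889 = 31.55555.
Welfare loss = ½ × 631.11111 × 31.55555 = $9957.53 thousand.

$9957.53 thousand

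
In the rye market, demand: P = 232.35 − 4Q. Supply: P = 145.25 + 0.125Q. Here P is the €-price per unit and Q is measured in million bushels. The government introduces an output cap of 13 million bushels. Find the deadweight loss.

€135.83 million

Competitive equilibrium: 232.35 − 4Q = 145.25 + 0.125Q → Q* = 21.1152, P* = 147.8894.
At Q = 13: demand price = 232.35 − 4·13 = 180.35; supply price = 145.25 + 0.125·13 = 146.875.
ΔQ = 21.1152 − 13 = 8.1152; wedge = 180.35 − 146.875 = 33.475.
The triangle = ½ × 8.1152 × 33.475 = €135.83 million.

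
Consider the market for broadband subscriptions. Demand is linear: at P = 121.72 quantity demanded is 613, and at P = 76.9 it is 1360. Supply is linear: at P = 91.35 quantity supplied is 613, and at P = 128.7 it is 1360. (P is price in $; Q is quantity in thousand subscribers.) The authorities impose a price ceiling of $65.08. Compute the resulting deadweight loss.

Demand slope = (76.9 − 121.72)/(1360 − 613) = −0.06, so P = 158.5 − 0.06Q.
Supply slope = (128.7 − 91.35)/(1360 − 613) = 0.05, so P = 60.7 + 0.05Q.
Competitive equilibrium: 158.5 − 0.06Q = 60.7 + 0.05Q → Q* = 889.0909, P* = 105.1545.
At the ceiling P = 65.08, quantity supplied = (65.08 − 60.7)/0.05 = 87.6.
Willingness to pay at Q' = 87.6: 158.5 − 0.06·87.6 = 153.244.
ΔQ = 889.0909 − 87.6 = 801.4909; wedge = 153.244 − 65.08 = 88.164.
The triangle = ½ × 801.4909 × 88.164 = $35331.32 thousand.

$35331.32 thousand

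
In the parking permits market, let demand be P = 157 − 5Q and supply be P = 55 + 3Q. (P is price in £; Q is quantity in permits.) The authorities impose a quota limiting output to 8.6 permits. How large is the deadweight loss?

Competitive equilibrium: 157 − 5Q = 55 + 3Q → Q* = 12.75, P* = 93.25.
At Q = 8.6: demand price = 157 − 5·8.6 = 114; supply price = 55 + 3·8.6 = 80.8.
ΔQ = 12.75 − 8.6 = 4.15; wedge = 114 − 80.8 = 33.2.
Welfare loss = ½ × 4.15 × 33.2 = £68.89.

£68.89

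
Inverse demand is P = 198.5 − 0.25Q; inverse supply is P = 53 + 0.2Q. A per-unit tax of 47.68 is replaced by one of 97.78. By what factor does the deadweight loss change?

Competitive equilibrium: 198.5 − 0.25Q = 53 + 0.2Q → Q* = 323.3333, P* = 117.6667.
For a per-unit tax t: ΔQ = t/0.45, so DWL = ½·t·(t/0.45) = t²/0.9.
At t = 47.68: DWL = 2525.980. At t = 97.78: DWL = 10623.254.
Ratio = (97.78/47.68)² = 4.206.

4.206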